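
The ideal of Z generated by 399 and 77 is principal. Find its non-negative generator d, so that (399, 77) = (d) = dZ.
In the PID Z, (a, b) is generated by gcd(a, b). Compute gcd(399, 77) with the extended Euclidean algorithm, tracking rows (r, s, t) with s·399 + t·77 = r:
  row A: (399, 1, 0)   [1·399 + 0·77 = 399]
  row B: (77, 0, 1)   [0·399 + 1·77 = 77]
  399 = 5·77 + 14   → row C = row A − 5·row B = (14, 1, −5)   [check: 1·399 − 5·77 = 14]
  77 = 5·14 + 7   → row D = row B − 5·row C = (7, −5, 26)   [check: −5·399 + 26·77 = 7]
  14 = 2·7 + 0   → remainder 0, stop. gcd = 7 (last nonzero row D).
So gcd(399, 77) = 7, with Bézout identity −5·399 + 26·77 = 7. Containment (⊇): the Bézout identity exhibits 7 as an element of (399, 77), giving (7) ⊆ (399, 77). Containment (⊆): since 7 | 399 and 7 | 77 (399 = 7·57, 77 = 7·11), every Z-linear combination of 399 and 77 is divisible by 7, so (399, 77) ⊆ (7). Therefore (399, 77) = (7), d = 7.

Final answer: (399, 77) = (7); d = 7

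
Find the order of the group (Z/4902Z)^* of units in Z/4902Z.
(Z/4902Z)^* consists of the classes a with gcd(a, 4902) = 1, so its order is φ(4902). φ is multiplicative, with φ(p^e) = p^e − p^(e−1). Factorise 4902 = 2 · 3 · 19 · 43. Then
  φ(4902) = (2 − 1) · (3 − 1) · (19 − 1) · (43 − 1) = 1 · 2 · 18 · 42 = 1512.
Thus |(Z/4902Z)^*| = 1512.

Final answer: |(Z/4902Z)^*| = 1512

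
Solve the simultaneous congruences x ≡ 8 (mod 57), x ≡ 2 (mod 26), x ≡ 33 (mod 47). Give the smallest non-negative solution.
The moduli 57, 26, 47 are pairwise coprime, so by the CRT there is a unique solution mod 57·26·47 = 69654.
Solve by successive substitution. Start with x ≡ 8 (mod 57).
  Combine with x ≡ 2 (mod 26): write x = 8 + 57·t and require 8 + 57·t ≡ 2 (mod 26), i.e. 57·t ≡ 2 − 8 ≡ 20 (mod 26). Since 57^(−1) ≡ 21 (mod 26) (57 ≡ 5 (mod 26)), t ≡ 21·20 ≡ 4 (mod 26). So x ≡ 8 + 57·4 = 236 (mod 1482).
  Combine with x ≡ 33 (mod 47): write x = 236 + 1482·t and require 236 + 1482·t ≡ 33 (mod 47), i.e. 1482·t ≡ 33 − 236 ≡ 32 (mod 47). Since 1482^(−1) ≡ 32 (mod 47) (1482 ≡ 25 (mod 47)), t ≡ 32·32 ≡ 37 (mod 47). So x ≡ 236 + 1482·37 = 55070 (mod 69654).
Unique solution in [0, 69654): x = 55070.

Final answer: x ≡ 55070 (mod 69654); the representative in [0, 69654) is 55070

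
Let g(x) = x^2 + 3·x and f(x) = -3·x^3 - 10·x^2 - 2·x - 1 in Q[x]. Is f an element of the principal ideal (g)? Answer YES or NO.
In Q[x] the ideal (g) consists of all multiples of g, so f ∈ (g) iff g | f, i.e. iff the remainder of f on division by g is 0. Divide f by g (g is monic, so eliminate the leading term of the running remainder at each step):
  leading term -3·x^3: subtract (-3·x)·g(x) = -3·x^3 - 9·x^2, leaving -x^2 - 2·x - 1
  leading term -x^2: subtract (-1)·g(x) = -x^2 - 3·x, leaving x - 1
The remainder r(x) = x - 1 ≠ 0 (and deg r < deg g), so g ∤ f, i.e. f ∉ (g).

Final answer: NO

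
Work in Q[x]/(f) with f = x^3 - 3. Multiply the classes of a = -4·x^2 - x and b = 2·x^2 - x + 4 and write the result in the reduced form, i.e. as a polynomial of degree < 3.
First multiply in Q[x] without reducing: a · b = -8·x^4 + 2·x^3 - 15·x^2 - 4·x. Now divide by f(x) = x^3 - 3, eliminating the leading term at each step:
  leading term -8·x^4: subtract (-8·x)·f(x) = -8·x^4 + 24·x, leaving 2·x^3 - 15·x^2 - 28·x
  leading term 2·x^3: subtract (2)·f(x) = 2·x^3 - 6, leaving -15·x^2 - 28·x + 6
The degree is now < 3, so this is the remainder. Hence a · b ≡ -15·x^2 - 28·x + 6 in Q[x]/(f).

Final answer: a · b ≡ -15·x^2 - 28·x + 6 (mod f(x))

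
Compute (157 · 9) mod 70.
Reduce the factors first: 157 ≡ 17 (mod 70), so 157 · 9 ≡ 17 · 9 (mod 70). 17 · 9 = 153. Dividing by 70: 153 = 2·70 + 13. So (157 · 9) mod 70 = 13.

Final answer: 13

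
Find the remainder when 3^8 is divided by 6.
3

Use repeated squaring. Binary(8) = 1000. Walk through the bits of the exponent 8 left-to-right: at each bit after the leading one, square the running value, then multiply by 3 if the bit is 1 (always reducing mod 6):
  bit 1 = 1 (leading): start with 3.
  bit 2 = 0: square 3^2 = 9 ≡ 3 (mod 6).
  bit 3 = 0: square 3^2 = 9 ≡ 3 (mod 6).
  bit 4 = 0: square 3^2 = 9 ≡ 3 (mod 6).
Final value: 3^8 ≡ 3 (mod 6).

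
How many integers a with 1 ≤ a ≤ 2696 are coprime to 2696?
The number of a ∈ {1, ..., 2696} with gcd(a, 2696) = 1 is by definition Euler's totient φ(2696). φ is multiplicative, with φ(p^e) = p^e − p^(e−1). Factorise 2696 = 2^3 · 337. Then
  φ(2696) = (2^3 − 2^2) · (337 − 1) = 4 · 336 = 1344.
So there are 1344 such integers.

Final answer: 1344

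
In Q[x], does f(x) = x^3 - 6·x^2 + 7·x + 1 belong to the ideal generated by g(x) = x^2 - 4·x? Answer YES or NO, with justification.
In Q[x] the ideal (g) consists of all multiples of g, so f ∈ (g) iff g | f, i.e. iff the remainder of f on division by g is 0. Divide f by g (g is monic, so eliminate the leading term of the running remainder at each step):
  leading term x^3: subtract (x)·g(x) = x^3 - 4·x^2, leaving -2·x^2 + 7·x + 1
  leading term -2·x^2: subtract (-2)·g(x) = -2·x^2 + 8·x, leaving 1 - x
The remainder r(x) = 1 - x ≠ 0 (and deg r < deg g), so g ∤ f, i.e. f ∉ (g).

Final answer: NO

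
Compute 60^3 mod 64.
Use repeated squaring. Binary(3) = 11. Walk through the bits of the exponent 3 left-to-right: at each bit after the leading one, square the running value, then multiply by 60 if the bit is 1 (always reducing mod 64):
  bit 1 = 1 (leading): start with 60.
  bit 2 = 1: square 60^2 = 3600 ≡ 16; bit is 1, so multiply 16·60 = 960 ≡ 0 (mod 64).
Final value: 60^3 ≡ 0 (mod 64).

Final answer: 0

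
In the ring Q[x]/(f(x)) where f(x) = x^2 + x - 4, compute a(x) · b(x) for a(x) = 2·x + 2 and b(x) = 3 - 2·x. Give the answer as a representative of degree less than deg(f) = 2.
a · b ≡ 6·x - 10 (mod f(x))

First multiply in Q[x] without reducing: a · b = -4·x^2 + 2·x + 6. Now divide by f(x) = x^2 + x - 4, eliminating the leading term at each step:
  leading term -4·x^2: subtract (-4)·f(x) = -4·x^2 - 4·x + 16, leaving 6·x - 10
The degree is now < 2, so this is the remainder. Hence a · b ≡ 6·x - 10 in Q[x]/(f).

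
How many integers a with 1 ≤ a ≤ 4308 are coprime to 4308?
1432

The number of a ∈ {1, ..., 4308} with gcd(a, 4308) = 1 is by definition Euler's totient φ(4308). φ is multiplicative, with φ(p^e) = p^e − p^(e−1). Factorise 4308 = 2^2 · 3 · 359. Then
  φ(4308) = (2^2 − 2^1) · (3 − 1) · (359 − 1) = 2 · 2 · 358 = 1432.
So there are 1432 such integers.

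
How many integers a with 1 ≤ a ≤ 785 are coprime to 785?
624

The number of a ∈ {1, ..., 785} with gcd(a, 785) = 1 is by definition Euler's totient φ(785). φ is multiplicative, with φ(p^e) = p^e − p^(e−1). Factorise 785 = 5 · 157. Then
  φ(785) = (5 − 1) · (157 − 1) = 4 · 156 = 624.
So there are 624 such integers.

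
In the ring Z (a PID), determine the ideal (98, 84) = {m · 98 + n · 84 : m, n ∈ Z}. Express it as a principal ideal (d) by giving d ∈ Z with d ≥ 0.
(98, 84) = (14); d = 14

In the PID Z, (a, b) is generated by gcd(a, b). Compute gcd(98, 84) with the extended Euclidean algorithm, tracking rows (r, s, t) with s·98 + t·84 = r:
  row A: (98, 1, 0)   [1·98 + 0·84 = 98]
  row B: (84, 0, 1)   [0·98 + 1·84 = 84]
  98 = 1·84 + 14   → row C = row A − 1·row B = (14, 1, −1)   [check: 1·98 − 1·84 = 14]
  84 = 6·14 + 0   → remainder 0, stop. gcd = 14 (last nonzero row C).
So gcd(98, 84) = 14, with Bézout identity 1·98 − 1·84 = 14. Containment (⊇): the Bézout identity exhibits 14 as an element of (98, 84), giving (14) ⊆ (98, 84). Containment (⊆): since 14 | 98 and 14 | 84 (98 = 14·7, 84 = 14·6), every Z-linear combination of 98 and 84 is divisible by 14, so (98, 84) ⊆ (14). Therefore (98, 84) = (14), d = 14.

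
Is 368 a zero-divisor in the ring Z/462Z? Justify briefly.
gcd(368, 462) = 2 > 1, so 368 is not a unit in Z/462Z. In Z/nZ every nonzero non-unit is a zero-divisor: explicitly, take b = 462/gcd = 231 ≠ 0 (mod 462); then 368·231 = 85008 = 184·462, i.e. 368·231 ≡ 0 (mod 462). So 368 is a zero-divisor.

Final answer: YES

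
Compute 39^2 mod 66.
Use repeated squaring. Binary(2) = 10. Walk through the bits of the exponent 2 left-to-right: at each bit after the leading one, square the running value, then multiply by 39 if the bit is 1 (always reducing mod 66):
  bit 1 = 1 (leading): start with 39.
  bit 2 = 0: square 39^2 = 1521 ≡ 3 (mod 66).
Final value: 39^2 ≡ 3 (mod 66).

Final answer: 3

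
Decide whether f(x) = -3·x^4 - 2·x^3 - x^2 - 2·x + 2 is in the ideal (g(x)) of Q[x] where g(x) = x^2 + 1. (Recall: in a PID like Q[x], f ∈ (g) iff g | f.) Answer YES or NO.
YES

In Q[x] the ideal (g) consists of all multiples of g, so f ∈ (g) iff g | f, i.e. iff the remainder of f on division by g is 0. Divide f by g (g is monic, so eliminate the leading term of the running remainder at each step):
  leading term -3·x^4: subtract (-3·x^2)·g(x) = -3·x^4 - 3·x^2, leaving -2·x^3 + 2·x^2 - 2·x + 2
  leading term -2·x^3: subtract (-2·x)·g(x) = -2·x^3 - 2·x, leaving 2·x^2 + 2
  leading term 2·x^2: subtract (2)·g(x) = 2·x^2 + 2, leaving 0
The remainder is 0, so f(x) = g(x) · h(x) with h(x) = -3·x^2 - 2·x + 2. Hence g | f, i.e. f ∈ (g).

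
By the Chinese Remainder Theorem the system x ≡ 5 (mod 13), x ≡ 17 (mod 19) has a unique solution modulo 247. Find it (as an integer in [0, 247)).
x ≡ 226 (mod 247); the representative in [0, 247) is 226

The moduli 13, 19 are pairwise coprime, so by the CRT there is a unique solution mod 13·19 = 247.
Solve by successive substitution. Start with x ≡ 5 (mod 13).
  Combine with x ≡ 17 (mod 19): write x = 5 + 13·t and require 5 + 13·t ≡ 17 (mod 19), i.e. 13·t ≡ 17 − 5 ≡ 12 (mod 19). Since 13^(−1) ≡ 3 (mod 19), t ≡ 3·12 ≡ 17 (mod 19). So x ≡ 5 + 13·17 = 226 (mod 247).
Unique solution in [0, 247): x = 226.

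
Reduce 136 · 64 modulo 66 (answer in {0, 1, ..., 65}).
58

Reduce the factors first: 136 ≡ 4 (mod 66), so 136 · 64 ≡ 4 · 64 (mod 66). 4 · 64 = 256. Dividing by 66: 256 = 3·66 + 58. So (136 · 64) mod 66 = 58.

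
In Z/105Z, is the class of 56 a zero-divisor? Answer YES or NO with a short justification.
gcd(56, 105) = 7 > 1, so 56 is not a unit in Z/105Z. In Z/nZ every nonzero non-unit is a zero-divisor: explicitly, take b = 105/gcd = 15 ≠ 0 (mod 105); then 56·15 = 840 = 8·105, i.e. 56·15 ≡ 0 (mod 105). So 56 is a zero-divisor.

Final answer: YES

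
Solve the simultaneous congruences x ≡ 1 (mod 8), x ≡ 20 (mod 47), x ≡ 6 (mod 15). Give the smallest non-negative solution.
The moduli 8, 47, 15 are pairwise coprime, so by the CRT there is a unique solution mod 8·47·15 = 5640.
Solve by successive substitution. Start with x ≡ 1 (mod 8).
  Combine with x ≡ 20 (mod 47): write x = 1 + 8·t and require 1 + 8·t ≡ 20 (mod 47), i.e. 8·t ≡ 20 − 1 ≡ 19 (mod 47). Since 8^(−1) ≡ 6 (mod 47), t ≡ 6·19 ≡ 20 (mod 47). So x ≡ 1 + 8·20 = 161 (mod 376).
  Combine with x ≡ 6 (mod 15): write x = 161 + 376·t and require 161 + 376·t ≡ 6 (mod 15), i.e. 376·t ≡ 6 − 161 ≡ 10 (mod 15). Since 376^(−1) ≡ 1 (mod 15) (376 ≡ 1 (mod 15)), t ≡ 1·10 ≡ 10 (mod 15). So x ≡ 161 + 376·10 = 3921 (mod 5640).
Unique solution in [0, 5640): x = 3921.

Final answer: x ≡ 3921 (mod 5640); the representative in [0, 5640) is 3921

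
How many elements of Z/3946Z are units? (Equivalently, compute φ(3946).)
Z/3946Z has φ(3946) = 1972 units

An element a ∈ Z/3946Z is a unit iff gcd(a, 3946) = 1, so the number of units is φ(3946). φ is multiplicative, with φ(p^e) = p^e − p^(e−1). Factorise 3946 = 2 · 1973. Then
  φ(3946) = (2 − 1) · (1973 − 1) = 1 · 1972 = 1972.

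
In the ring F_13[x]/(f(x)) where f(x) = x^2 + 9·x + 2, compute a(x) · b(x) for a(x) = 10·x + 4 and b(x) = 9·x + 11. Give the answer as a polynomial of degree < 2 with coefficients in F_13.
a · b ≡ 12·x + 7 (mod f(x))

Multiply as integer polynomials: a · b = 90·x^2 + 146·x + 44. Reducing coefficients mod 13: a · b ≡ 12·x^2 + 3·x + 5. Now divide by f(x) = x^2 + 9·x + 2 in F_13[x], eliminating the leading term at each step:
  leading term 12·x^2: subtract (12)·f(x) = 12·x^2 + 4·x + 11, leaving 12·x + 7 (coefficients mod 13)
The degree is now < 2, so this is the remainder. Hence a · b ≡ 12·x + 7 in F_13[x]/(f).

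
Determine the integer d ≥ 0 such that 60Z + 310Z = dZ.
(60, 310) = (10); d = 10

In the PID Z, (a, b) is generated by gcd(a, b). Compute gcd(310, 60) with the extended Euclidean algorithm, tracking rows (r, s, t) with s·310 + t·60 = r:
  row A: (310, 1, 0)   [1·310 + 0·60 = 310]
  row B: (60, 0, 1)   [0·310 + 1·60 = 60]
  310 = 5·60 + 10   → row C = row A − 5·row B = (10, 1, −5)   [check: 1·310 − 5·60 = 10]
  60 = 6·10 + 0   → remainder 0, stop. gcd = 10 (last nonzero row C).
So gcd(60, 310) = 10, with Bézout identity 1·310 − 5·60 = 10. Containment (⊇): the Bézout identity exhibits 10 as an element of (60, 310), giving (10) ⊆ (60, 310). Containment (⊆): since 10 | 60 and 10 | 310 (60 = 10·6, 310 = 10·31), every Z-linear combination of 60 and 310 is divisible by 10, so (60, 310) ⊆ (10). Therefore (60, 310) = (10), d = 10.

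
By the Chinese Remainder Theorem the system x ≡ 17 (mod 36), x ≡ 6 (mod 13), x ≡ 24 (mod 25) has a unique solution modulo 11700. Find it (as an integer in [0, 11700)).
The moduli 36, 13, 25 are pairwise coprime, so by the CRT there is a unique solution mod 36·13·25 = 11700.
Solve by successive substitution. Start with x ≡ 17 (mod 36).
  Combine with x ≡ 6 (mod 13): write x = 17 + 36·t and require 17 + 36·t ≡ 6 (mod 13), i.e. 36·t ≡ 6 − 17 ≡ 2 (mod 13). Since 36^(−1) ≡ 4 (mod 13) (36 ≡ 10 (mod 13)), t ≡ 4·2 ≡ 8 (mod 13). So x ≡ 17 + 36·8 = 305 (mod 468).
  Combine with x ≡ 24 (mod 25): write x = 305 + 468·t and require 305 + 468·t ≡ 24 (mod 25), i.e. 468·t ≡ 24 − 305 ≡ 19 (mod 25). Since 468^(−1) ≡ 7 (mod 25) (468 ≡ 18 (mod 25)), t ≡ 7·19 ≡ 8 (mod 25). So x ≡ 305 + 468·8 = 4049 (mod 11700).
Unique solution in [0, 11700): x = 4049.

Final answer: x ≡ 4049 (mod 11700); the representative in [0, 11700) is 4049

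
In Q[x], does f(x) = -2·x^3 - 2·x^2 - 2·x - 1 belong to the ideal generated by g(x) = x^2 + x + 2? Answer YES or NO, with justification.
In Q[x] the ideal (g) consists of all multiples of g, so f ∈ (g) iff g | f, i.e. iff the remainder of f on division by g is 0. Divide f by g (g is monic, so eliminate the leading term of the running remainder at each step):
  leading term -2·x^3: subtract (-2·x)·g(x) = -2·x^3 - 2·x^2 - 4·x, leaving 2·x - 1
The remainder r(x) = 2·x - 1 ≠ 0 (and deg r < deg g), so g ∤ f, i.e. f ∉ (g).

Final answer: NO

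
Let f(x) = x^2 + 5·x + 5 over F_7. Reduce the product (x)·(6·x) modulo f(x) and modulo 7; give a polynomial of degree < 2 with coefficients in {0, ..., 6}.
Multiply as integer polynomials: a · b = 6·x^2. Reducing coefficients mod 7: a · b ≡ 6·x^2. Now divide by f(x) = x^2 + 5·x + 5 in F_7[x], eliminating the leading term at each step:
  leading term 6·x^2: subtract (6)·f(x) = 6·x^2 + 2·x + 2, leaving 5·x + 5 (coefficients mod 7)
The degree is now < 2, so this is the remainder. Hence a · b ≡ 5·x + 5 in F_7[x]/(f).

Final answer: a · b ≡ 5·x + 5 (mod f(x))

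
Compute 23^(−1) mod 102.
23^(−1) ≡ 71 (mod 102)

Apply the extended Euclidean algorithm to (102, 23), tracking rows (r, s, t) with s·102 + t·23 = r. Each division r_prev = q·r_cur + r_new produces the new row as (previous row) − q·(current row):
  row A: (102, 1, 0)   [1·102 + 0·23 = 102]
  row B: (23, 0, 1)   [0·102 + 1·23 = 23]
  102 = 4·23 + 10   → row C = row A − 4·row B = (10, 1, −4)   [check: 1·102 − 4·23 = 10]
  23 = 2·10 + 3   → row D = row B − 2·row C = (3, −2, 9)   [check: −2·102 + 9·23 = 3]
  10 = 3·3 + 1   → row E = row C − 3·row D = (1, 7, −31)   [check: 7·102 − 31·23 = 1]
  3 = 3·1 + 0   → remainder 0, stop. gcd = 1 (last nonzero row E).
The gcd is 1, so 23 is invertible mod 102. The last nonzero row gives 7·102 − 31·23 = 1, so t = −31. So 23^(−1) ≡ −31 ≡ 71 (mod 102). Verify: 23 · 71 = 1633 ≡ 1 (mod 102). ✓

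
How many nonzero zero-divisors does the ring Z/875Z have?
Z/875Z has 274 nonzero zero-divisors

In Z/875Z each nonzero element is either a unit (gcd with 875 is 1) or a zero-divisor (gcd > 1). The number of units is φ(875): factorise 875 = 5^3 · 7, so φ(875) = (5^3 − 5^2) · (7 − 1) = 100 · 6 = 600. The nonzero elements number 875 − 1 = 874. Hence the nonzero zero-divisors number 874 − 600 = 274.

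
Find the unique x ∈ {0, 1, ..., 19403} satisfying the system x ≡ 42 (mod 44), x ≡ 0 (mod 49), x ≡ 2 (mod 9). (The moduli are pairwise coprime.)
The moduli 44, 49, 9 are pairwise coprime, so by the CRT there is a unique solution mod 44·49·9 = 19404.
Solve by successive substitution. Start with x ≡ 42 (mod 44).
  Combine with x ≡ 0 (mod 49): write x = 42 + 44·t and require 42 + 44·t ≡ 0 (mod 49), i.e. 44·t ≡ 0 − 42 ≡ 7 (mod 49). Since 44^(−1) ≡ 39 (mod 49), t ≡ 39·7 ≡ 28 (mod 49). So x ≡ 42 + 44·28 = 1274 (mod 2156).
  Combine with x ≡ 2 (mod 9): write x = 1274 + 2156·t and require 1274 + 2156·t ≡ 2 (mod 9), i.e. 2156·t ≡ 2 − 1274 ≡ 6 (mod 9). Since 2156^(−1) ≡ 2 (mod 9) (2156 ≡ 5 (mod 9)), t ≡ 2·6 ≡ 3 (mod 9). So x ≡ 1274 + 2156·3 = 7742 (mod 19404).
Unique solution in [0, 19404): x = 7742.

Final answer: x ≡ 7742 (mod 19404); the representative in [0, 19404) is 7742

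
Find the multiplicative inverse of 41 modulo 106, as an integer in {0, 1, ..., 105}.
41^(−1) ≡ 75 (mod 106)

Apply the extended Euclidean algorithm to (106, 41), tracking rows (r, s, t) with s·106 + t·41 = r. Each division r_prev = q·r_cur + r_new produces the new row as (previous row) − q·(current row):
  row A: (106, 1, 0)   [1·106 + 0·41 = 106]
  row B: (41, 0, 1)   [0·106 + 1·41 = 41]
  106 = 2·41 + 24   → row C = row A − 2·row B = (24, 1, −2)   [check: 1·106 − 2·41 = 24]
  41 = 1·24 + 17   → row D = row B − 1·row C = (17, −1, 3)   [check: −1·106 + 3·41 = 17]
  24 = 1·17 + 7   → row E = row C − 1·row D = (7, 2, −5)   [check: 2·106 − 5·41 = 7]
  17 = 2·7 + 3   → row F = row D − 2·row E = (3, −5, 13)   [check: −5·106 + 13·41 = 3]
  7 = 2·3 + 1   → row G = row E − 2·row F = (1, 12, −31)   [check: 12·106 − 31·41 = 1]
  3 = 3·1 + 0   → remainder 0, stop. gcd = 1 (last nonzero row G).
The gcd is 1, so 41 is invertible mod 106. The last nonzero row gives 12·106 − 31·41 = 1, so t = −31. So 41^(−1) ≡ −31 ≡ 75 (mod 106). Verify: 41 · 75 = 3075 ≡ 1 (mod 106). ✓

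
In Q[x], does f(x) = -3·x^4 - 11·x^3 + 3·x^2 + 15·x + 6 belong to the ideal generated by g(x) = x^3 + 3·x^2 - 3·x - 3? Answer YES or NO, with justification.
In Q[x] the ideal (g) consists of all multiples of g, so f ∈ (g) iff g | f, i.e. iff the remainder of f on division by g is 0. Divide f by g (g is monic, so eliminate the leading term of the running remainder at each step):
  leading term -3·x^4: subtract (-3·x)·g(x) = -3·x^4 - 9·x^3 + 9·x^2 + 9·x, leaving -2·x^3 - 6·x^2 + 6·x + 6
  leading term -2·x^3: subtract (-2)·g(x) = -2·x^3 - 6·x^2 + 6·x + 6, leaving 0
The remainder is 0, so f(x) = g(x) · h(x) with h(x) = -3·x - 2. Hence g | f, i.e. f ∈ (g).

Final answer: YES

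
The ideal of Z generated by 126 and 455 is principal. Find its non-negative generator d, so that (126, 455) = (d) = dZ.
In the PID Z, (a, b) is generated by gcd(a, b). Compute gcd(455, 126) with the extended Euclidean algorithm, tracking rows (r, s, t) with s·455 + t·126 = r:
  row A: (455, 1, 0)   [1·455 + 0·126 = 455]
  row B: (126, 0, 1)   [0·455 + 1·126 = 126]
  455 = 3·126 + 77   → row C = row A − 3·row B = (77, 1, −3)   [check: 1·455 − 3·126 = 77]
  126 = 1·77 + 49   → row D = row B − 1·row C = (49, −1, 4)   [check: −1·455 + 4·126 = 49]
  77 = 1·49 + 28   → row E = row C − 1·row D = (28, 2, −7)   [check: 2·455 − 7·126 = 28]
  49 = 1·28 + 21   → row F = row D − 1·row E = (21, −3, 11)   [check: −3·455 + 11·126 = 21]
  28 = 1·21 + 7   → row G = row E − 1·row F = (7, 5, −18)   [check: 5·455 − 18·126 = 7]
  21 = 3·7 + 0   → remainder 0, stop. gcd = 7 (last nonzero row G).
So gcd(126, 455) = 7, with Bézout identity 5·455 − 18·126 = 7. Containment (⊇): the Bézout identity exhibits 7 as an element of (126, 455), giving (7) ⊆ (126, 455). Containment (⊆): since 7 | 126 and 7 | 455 (126 = 7·18, 455 = 7·65), every Z-linear combination of 126 and 455 is divisible by 7, so (126, 455) ⊆ (7). Therefore (126, 455) = (7), d = 7.

Final answer: (126, 455) = (7); d = 7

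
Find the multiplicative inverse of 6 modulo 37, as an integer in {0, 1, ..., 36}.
6^(−1) ≡ 31 (mod 37)

Apply the extended Euclidean algorithm to (37, 6), tracking rows (r, s, t) with s·37 + t·6 = r. Each division r_prev = q·r_cur + r_new produces the new row as (previous row) − q·(current row):
  row A: (37, 1, 0)   [1·37 + 0·6 = 37]
  row B: (6, 0, 1)   [0·37 + 1·6 = 6]
  37 = 6·6 + 1   → row C = row A − 6·row B = (1, 1, −6)   [check: 1·37 − 6·6 = 1]
  6 = 6·1 + 0   → remainder 0, stop. gcd = 1 (last nonzero row C).
The gcd is 1, so 6 is invertible mod 37. The last nonzero row gives 1·37 − 6·6 = 1, so t = −6. So 6^(−1) ≡ −6 ≡ 31 (mod 37). Verify: 6 · 31 = 186 ≡ 1 (mod 37). ✓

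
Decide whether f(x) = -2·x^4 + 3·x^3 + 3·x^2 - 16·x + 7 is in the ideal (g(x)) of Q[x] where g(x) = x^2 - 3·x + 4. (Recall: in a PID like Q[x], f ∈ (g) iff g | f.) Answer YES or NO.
NO

In Q[x] the ideal (g) consists of all multiples of g, so f ∈ (g) iff g | f, i.e. iff the remainder of f on division by g is 0. Divide f by g (g is monic, so eliminate the leading term of the running remainder at each step):
  leading term -2·x^4: subtract (-2·x^2)·g(x) = -2·x^4 + 6·x^3 - 8·x^2, leaving -3·x^3 + 11·x^2 - 16·x + 7
  leading term -3·x^3: subtract (-3·x)·g(x) = -3·x^3 + 9·x^2 - 12·x, leaving 2·x^2 - 4·x + 7
  leading term 2·x^2: subtract (2)·g(x) = 2·x^2 - 6·x + 8, leaving 2·x - 1
The remainder r(x) = 2·x - 1 ≠ 0 (and deg r < deg g), so g ∤ f, i.e. f ∉ (g).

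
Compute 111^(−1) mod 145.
111^(−1) ≡ 81 (mod 145)

Apply the extended Euclidean algorithm to (145, 111), tracking rows (r, s, t) with s·145 + t·111 = r. Each division r_prev = q·r_cur + r_new produces the new row as (previous row) − q·(current row):
  row A: (145, 1, 0)   [1·145 + 0·111 = 145]
  row B: (111, 0, 1)   [0·145 + 1·111 = 111]
  145 = 1·111 + 34   → row C = row A − 1·row B = (34, 1, −1)   [check: 1·145 − 1·111 = 34]
  111 = 3·34 + 9   → row D = row B − 3·row C = (9, −3, 4)   [check: −3·145 + 4·111 = 9]
  34 = 3·9 + 7   → row E = row C − 3·row D = (7, 10, −13)   [check: 10·145 − 13·111 = 7]
  9 = 1·7 + 2   → row F = row D − 1·row E = (2, −13, 17)   [check: −13·145 + 17·111 = 2]
  7 = 3·2 + 1   → row G = row E − 3·row F = (1, 49, −64)   [check: 49·145 − 64·111 = 1]
  2 = 2·1 + 0   → remainder 0, stop. gcd = 1 (last nonzero row G).
The gcd is 1, so 111 is invertible mod 145. The last nonzero row gives 49·145 − 64·111 = 1, so t = −64. So 111^(−1) ≡ −64 ≡ 81 (mod 145). Verify: 111 · 81 = 8991 ≡ 1 (mod 145). ✓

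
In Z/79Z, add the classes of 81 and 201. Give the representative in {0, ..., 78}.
45

Reduce the summands first: 81 ≡ 2, 201 ≡ 43 (mod 79), so 81 + 201 ≡ 2 + 43 (mod 79). 2 + 43 = 45; 45 = 0·79 + 45, so (81 + 201) mod 79 = 45.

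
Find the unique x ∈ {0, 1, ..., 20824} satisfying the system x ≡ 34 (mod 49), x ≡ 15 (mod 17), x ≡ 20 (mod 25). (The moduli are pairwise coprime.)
x ≡ 11745 (mod 20825); the representative in [0, 20825) is 11745

The moduli 49, 17, 25 are pairwise coprime, so by the CRT there is a unique solution mod 49·17·25 = 20825.
Solve by successive substitution. Start with x ≡ 34 (mod 49).
  Combine with x ≡ 15 (mod 17): write x = 34 + 49·t and require 34 + 49·t ≡ 15 (mod 17), i.e. 49·t ≡ 15 − 34 ≡ 15 (mod 17). Since 49^(−1) ≡ 8 (mod 17) (49 ≡ 15 (mod 17)), t ≡ 8·15 ≡ 1 (mod 17). So x ≡ 34 + 49·1 = 83 (mod 833).
  Combine with x ≡ 20 (mod 25): write x = 83 + 833·t and require 83 + 833·t ≡ 20 (mod 25), i.e. 833·t ≡ 20 − 83 ≡ 12 (mod 25). Since 833^(−1) ≡ 22 (mod 25) (833 ≡ 8 (mod 25)), t ≡ 22·12 ≡ 14 (mod 25). So x ≡ 83 + 833·14 = 11745 (mod 20825).
Unique solution in [0, 20825): x = 11745.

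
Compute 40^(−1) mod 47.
40^(−1) ≡ 20 (mod 47)

Apply the extended Euclidean algorithm to (47, 40), tracking rows (r, s, t) with s·47 + t·40 = r. Each division r_prev = q·r_cur + r_new produces the new row as (previous row) − q·(current row):
  row A: (47, 1, 0)   [1·47 + 0·40 = 47]
  row B: (40, 0, 1)   [0·47 + 1·40 = 40]
  47 = 1·40 + 7   → row C = row A − 1·row B = (7, 1, −1)   [check: 1·47 − 1·40 = 7]
  40 = 5·7 + 5   → row D = row B − 5·row C = (5, −5, 6)   [check: −5·47 + 6·40 = 5]
  7 = 1·5 + 2   → row E = row C − 1·row D = (2, 6, −7)   [check: 6·47 − 7·40 = 2]
  5 = 2·2 + 1   → row F = row D − 2·row E = (1, −17, 20)   [check: −17·47 + 20·40 = 1]
  2 = 2·1 + 0   → remainder 0, stop. gcd = 1 (last nonzero row F).
The gcd is 1, so 40 is invertible mod 47. The last nonzero row gives −17·47 + 20·40 = 1, so t = 20. So 40^(−1) ≡ 20 (mod 47). Verify: 40 · 20 = 800 ≡ 1 (mod 47). ✓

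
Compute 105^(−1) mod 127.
105^(−1) ≡ 75 (mod 127)

Apply the extended Euclidean algorithm to (127, 105), tracking rows (r, s, t) with s·127 + t·105 = r. Each division r_prev = q·r_cur + r_new produces the new row as (previous row) − q·(current row):
  row A: (127, 1, 0)   [1·127 + 0·105 = 127]
  row B: (105, 0, 1)   [0·127 + 1·105 = 105]
  127 = 1·105 + 22   → row C = row A − 1·row B = (22, 1, −1)   [check: 1·127 − 1·105 = 22]
  105 = 4·22 + 17   → row D = row B − 4·row C = (17, −4, 5)   [check: −4·127 + 5·105 = 17]
  22 = 1·17 + 5   → row E = row C − 1·row D = (5, 5, −6)   [check: 5·127 − 6·105 = 5]
  17 = 3·5 + 2   → row F = row D − 3·row E = (2, −19, 23)   [check: −19·127 + 23·105 = 2]
  5 = 2·2 + 1   → row G = row E − 2·row F = (1, 43, −52)   [check: 43·127 − 52·105 = 1]
  2 = 2·1 + 0   → remainder 0, stop. gcd = 1 (last nonzero row G).
The gcd is 1, so 105 is invertible mod 127. The last nonzero row gives 43·127 − 52·105 = 1, so t = −52. So 105^(−1) ≡ −52 ≡ 75 (mod 127). Verify: 105 · 75 = 7875 ≡ 1 (mod 127). ✓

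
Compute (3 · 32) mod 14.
12

Reduce the factors first: 32 ≡ 4 (mod 14), so 3 · 32 ≡ 3 · 4 (mod 14). 3 · 4 = 12. Dividing by 14: 12 = 0·14 + 12. So (3 · 32) mod 14 = 12.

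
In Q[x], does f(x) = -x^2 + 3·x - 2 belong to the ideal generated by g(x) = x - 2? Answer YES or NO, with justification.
YES

In Q[x] the ideal (g) consists of all multiples of g, so f ∈ (g) iff g | f, i.e. iff the remainder of f on division by g is 0. Divide f by g (g is monic, so eliminate the leading term of the running remainder at each step):
  leading term -x^2: subtract (-x)·g(x) = -x^2 + 2·x, leaving x - 2
  leading term x: subtract (1)·g(x) = x - 2, leaving 0
The remainder is 0, so f(x) = g(x) · h(x) with h(x) = 1 - x. Hence g | f, i.e. f ∈ (g).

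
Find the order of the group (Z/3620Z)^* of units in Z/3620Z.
|(Z/3620Z)^*| = 1440

(Z/3620Z)^* consists of the classes a with gcd(a, 3620) = 1, so its order is φ(3620). φ is multiplicative, with φ(p^e) = p^e − p^(e−1). Factorise 3620 = 2^2 · 5 · 181. Then
  φ(3620) = (2^2 − 2^1) · (5 − 1) · (181 − 1) = 2 · 4 · 180 = 1440.
Thus |(Z/3620Z)^*| = 1440.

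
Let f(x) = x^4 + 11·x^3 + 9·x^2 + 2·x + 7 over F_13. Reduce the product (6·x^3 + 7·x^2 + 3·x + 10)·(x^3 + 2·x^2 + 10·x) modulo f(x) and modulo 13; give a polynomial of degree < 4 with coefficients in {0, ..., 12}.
a · b ≡ 4·x^3 + 12·x + 3 (mod f(x))

Multiply as integer polynomials: a · b = 6·x^6 + 19·x^5 + 77·x^4 + 86·x^3 + 50·x^2 + 100·x. Reducing coefficients mod 13: a · b ≡ 6·x^6 + 6·x^5 + 12·x^4 + 8·x^3 + 11·x^2 + 9·x. Now divide by f(x) = x^4 + 11·x^3 + 9·x^2 + 2·x + 7 in F_13[x], eliminating the leading term at each step:
  leading term 6·x^6: subtract (6·x^2)·f(x) = 6·x^6 + x^5 + 2·x^4 + 12·x^3 + 3·x^2, leaving 5·x^5 + 10·x^4 + 9·x^3 + 8·x^2 + 9·x (coefficients mod 13)
  leading term 5·x^5: subtract (5·x)·f(x) = 5·x^5 + 3·x^4 + 6·x^3 + 10·x^2 + 9·x, leaving 7·x^4 + 3·x^3 + 11·x^2 (coefficients mod 13)
  leading term 7·x^4: subtract (7)·f(x) = 7·x^4 + 12·x^3 + 11·x^2 + x + 10, leaving 4·x^3 + 12·x + 3 (coefficients mod 13)
The degree is now < 4, so this is the remainder. Hence a · b ≡ 4·x^3 + 12·x + 3 in F_13[x]/(f).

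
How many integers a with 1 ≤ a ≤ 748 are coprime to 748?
320

The number of a ∈ {1, ..., 748} with gcd(a, 748) = 1 is by definition Euler's totient φ(748). φ is multiplicative, with φ(p^e) = p^e − p^(e−1). Factorise 748 = 2^2 · 11 · 17. Then
  φ(748) = (2^2 − 2^1) · (11 − 1) · (17 − 1) = 2 · 10 · 16 = 320.
So there are 320 such integers.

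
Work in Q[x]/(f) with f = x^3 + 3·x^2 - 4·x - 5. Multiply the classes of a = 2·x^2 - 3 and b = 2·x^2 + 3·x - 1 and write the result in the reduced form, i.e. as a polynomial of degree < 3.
First multiply in Q[x] without reducing: a · b = 4·x^4 + 6·x^3 - 8·x^2 - 9·x + 3. Now divide by f(x) = x^3 + 3·x^2 - 4·x - 5, eliminating the leading term at each step:
  leading term 4·x^4: subtract (4·x)·f(x) = 4·x^4 + 12·x^3 - 16·x^2 - 20·x, leaving -6·x^3 + 8·x^2 + 11·x + 3
  leading term -6·x^3: subtract (-6)·f(x) = -6·x^3 - 18·x^2 + 24·x + 30, leaving 26·x^2 - 13·x - 27
The degree is now < 3, so this is the remainder. Hence a · b ≡ 26·x^2 - 13·x - 27 in Q[x]/(f).

Final answer: a · b ≡ 26·x^2 - 13·x - 27 (mod f(x))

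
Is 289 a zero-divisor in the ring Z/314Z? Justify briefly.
gcd(289, 314) = 1, so 289 is a unit in Z/314Z (it has a multiplicative inverse). A unit cannot be a zero-divisor: if 289·b ≡ 0 then multiplying both sides by 289^(−1) gives b ≡ 0. So 289 is not a zero-divisor.

Final answer: NO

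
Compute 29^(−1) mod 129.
29^(−1) ≡ 89 (mod 129)

Apply the extended Euclidean algorithm to (129, 29), tracking rows (r, s, t) with s·129 + t·29 = r. Each division r_prev = q·r_cur + r_new produces the new row as (previous row) − q·(current row):
  row A: (129, 1, 0)   [1·129 + 0·29 = 129]
  row B: (29, 0, 1)   [0·129 + 1·29 = 29]
  129 = 4·29 + 13   → row C = row A − 4·row B = (13, 1, −4)   [check: 1·129 − 4·29 = 13]
  29 = 2·13 + 3   → row D = row B − 2·row C = (3, −2, 9)   [check: −2·129 + 9·29 = 3]
  13 = 4·3 + 1   → row E = row C − 4·row D = (1, 9, −40)   [check: 9·129 − 40·29 = 1]
  3 = 3·1 + 0   → remainder 0, stop. gcd = 1 (last nonzero row E).
The gcd is 1, so 29 is invertible mod 129. The last nonzero row gives 9·129 − 40·29 = 1, so t = −40. So 29^(−1) ≡ −40 ≡ 89 (mod 129). Verify: 29 · 89 = 2581 ≡ 1 (mod 129). ✓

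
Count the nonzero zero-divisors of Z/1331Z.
In Z/1331Z each nonzero element is either a unit (gcd with 1331 is 1) or a zero-divisor (gcd > 1). The number of units is φ(1331): factorise 1331 = 11^3, so φ(1331) = (11^3 − 11^2) = 1210 = 1210. The nonzero elements number 1331 − 1 = 1330. Hence the nonzero zero-divisors number 1330 − 1210 = 120.

Final answer: Z/1331Z has 120 nonzero zero-divisors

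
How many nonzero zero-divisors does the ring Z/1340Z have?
In Z/1340Z each nonzero element is either a unit (gcd with 1340 is 1) or a zero-divisor (gcd > 1). The number of units is φ(1340): factorise 1340 = 2^2 · 5 · 67, so φ(1340) = (2^2 − 2^1) · (5 − 1) · (67 − 1) = 2 · 4 · 66 = 528. The nonzero elements number 1340 − 1 = 1339. Hence the nonzero zero-divisors number 1339 − 528 = 811.

Final answer: Z/1340Z has 811 nonzero zero-divisors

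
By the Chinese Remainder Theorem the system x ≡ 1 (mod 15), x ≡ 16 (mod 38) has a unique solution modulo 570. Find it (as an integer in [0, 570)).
x ≡ 16 (mod 570); the representative in [0, 570) is 16

The moduli 15, 38 are pairwise coprime, so by the CRT there is a unique solution mod 15·38 = 570.
Solve by successive substitution. Start with x ≡ 1 (mod 15).
  Combine with x ≡ 16 (mod 38): write x = 1 + 15·t and require 1 + 15·t ≡ 16 (mod 38), i.e. 15·t ≡ 16 − 1 ≡ 15 (mod 38). Since 15^(−1) ≡ 33 (mod 38), t ≡ 33·15 ≡ 1 (mod 38). So x ≡ 1 + 15·1 = 16 (mod 570).
Unique solution in [0, 570): x = 16.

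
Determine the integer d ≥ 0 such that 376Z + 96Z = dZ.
(376, 96) = (8); d = 8

In the PID Z, (a, b) is generated by gcd(a, b). Compute gcd(376, 96) with the extended Euclidean algorithm, tracking rows (r, s, t) with s·376 + t·96 = r:
  row A: (376, 1, 0)   [1·376 + 0·96 = 376]
  row B: (96, 0, 1)   [0·376 + 1·96 = 96]
  376 = 3·96 + 88   → row C = row A − 3·row B = (88, 1, −3)   [check: 1·376 − 3·96 = 88]
  96 = 1·88 + 8   → row D = row B − 1·row C = (8, −1, 4)   [check: −1·376 + 4·96 = 8]
  88 = 11·8 + 0   → remainder 0, stop. gcd = 8 (last nonzero row D).
So gcd(376, 96) = 8, with Bézout identity −1·376 + 4·96 = 8. Containment (⊇): the Bézout identity exhibits 8 as an element of (376, 96), giving (8) ⊆ (376, 96). Containment (⊆): since 8 | 376 and 8 | 96 (376 = 8·47, 96 = 8·12), every Z-linear combination of 376 and 96 is divisible by 8, so (376, 96) ⊆ (8). Therefore (376, 96) = (8), d = 8.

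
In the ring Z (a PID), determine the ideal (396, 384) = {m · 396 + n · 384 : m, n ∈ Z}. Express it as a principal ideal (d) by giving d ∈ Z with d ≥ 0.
In the PID Z, (a, b) is generated by gcd(a, b). Compute gcd(396, 384) with the extended Euclidean algorithm, tracking rows (r, s, t) with s·396 + t·384 = r:
  row A: (396, 1, 0)   [1·396 + 0·384 = 396]
  row B: (384, 0, 1)   [0·396 + 1·384 = 384]
  396 = 1·384 + 12   → row C = row A − 1·row B = (12, 1, −1)   [check: 1·396 − 1·384 = 12]
  384 = 32·12 + 0   → remainder 0, stop. gcd = 12 (last nonzero row C).
So gcd(396, 384) = 12, with Bézout identity 1·396 − 1·384 = 12. Containment (⊇): the Bézout identity exhibits 12 as an element of (396, 384), giving (12) ⊆ (396, 384). Containment (⊆): since 12 | 396 and 12 | 384 (396 = 12·33, 384 = 12·32), every Z-linear combination of 396 and 384 is divisible by 12, so (396, 384) ⊆ (12). Therefore (396, 384) = (12), d = 12.

Final answer: (396, 384) = (12); d = 12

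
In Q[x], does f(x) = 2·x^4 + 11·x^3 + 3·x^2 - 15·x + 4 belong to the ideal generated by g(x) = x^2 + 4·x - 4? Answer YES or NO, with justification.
In Q[x] the ideal (g) consists of all multiples of g, so f ∈ (g) iff g | f, i.e. iff the remainder of f on division by g is 0. Divide f by g (g is monic, so eliminate the leading term of the running remainder at each step):
  leading term 2·x^4: subtract (2·x^2)·g(x) = 2·x^4 + 8·x^3 - 8·x^2, leaving 3·x^3 + 11·x^2 - 15·x + 4
  leading term 3·x^3: subtract (3·x)·g(x) = 3·x^3 + 12·x^2 - 12·x, leaving -x^2 - 3·x + 4
  leading term -x^2: subtract (-1)·g(x) = -x^2 - 4·x + 4, leaving x
The remainder r(x) = x ≠ 0 (and deg r < deg g), so g ∤ f, i.e. f ∉ (g).

Final answer: NO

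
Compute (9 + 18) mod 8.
3

Reduce the summands first: 9 ≡ 1, 18 ≡ 2 (mod 8), so 9 + 18 ≡ 1 + 2 (mod 8). 1 + 2 = 3; 3 = 0·8 + 3, so (9 + 18) mod 8 = 3.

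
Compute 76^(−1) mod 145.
Apply the extended Euclidean algorithm to (145, 76), tracking rows (r, s, t) with s·145 + t·76 = r. Each division r_prev = q·r_cur + r_new produces the new row as (previous row) − q·(current row):
  row A: (145, 1, 0)   [1·145 + 0·76 = 145]
  row B: (76, 0, 1)   [0·145 + 1·76 = 76]
  145 = 1·76 + 69   → row C = row A − 1·row B = (69, 1, −1)   [check: 1·145 − 1·76 = 69]
  76 = 1·69 + 7   → row D = row B − 1·row C = (7, −1, 2)   [check: −1·145 + 2·76 = 7]
  69 = 9·7 + 6   → row E = row C − 9·row D = (6, 10, −19)   [check: 10·145 − 19·76 = 6]
  7 = 1·6 + 1   → row F = row D − 1·row E = (1, −11, 21)   [check: −11·145 + 21·76 = 1]
  6 = 6·1 + 0   → remainder 0, stop. gcd = 1 (last nonzero row F).
The gcd is 1, so 76 is invertible mod 145. The last nonzero row gives −11·145 + 21·76 = 1, so t = 21. So 76^(−1) ≡ 21 (mod 145). Verify: 76 · 21 = 1596 ≡ 1 (mod 145). ✓

Final answer: 76^(−1) ≡ 21 (mod 145)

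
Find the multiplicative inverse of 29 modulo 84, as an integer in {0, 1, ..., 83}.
29^(−1) ≡ 29 (mod 84)

Apply the extended Euclidean algorithm to (84, 29), tracking rows (r, s, t) with s·84 + t·29 = r. Each division r_prev = q·r_cur + r_new produces the new row as (previous row) − q·(current row):
  row A: (84, 1, 0)   [1·84 + 0·29 = 84]
  row B: (29, 0, 1)   [0·84 + 1·29 = 29]
  84 = 2·29 + 26   → row C = row A − 2·row B = (26, 1, −2)   [check: 1·84 − 2·29 = 26]
  29 = 1·26 + 3   → row D = row B − 1·row C = (3, −1, 3)   [check: −1·84 + 3·29 = 3]
  26 = 8·3 + 2   → row E = row C − 8·row D = (2, 9, −26)   [check: 9·84 − 26·29 = 2]
  3 = 1·2 + 1   → row F = row D − 1·row E = (1, −10, 29)   [check: −10·84 + 29·29 = 1]
  2 = 2·1 + 0   → remainder 0, stop. gcd = 1 (last nonzero row F).
The gcd is 1, so 29 is invertible mod 84. The last nonzero row gives −10·84 + 29·29 = 1, so t = 29. So 29^(−1) ≡ 29 (mod 84). Verify: 29 · 29 = 841 ≡ 1 (mod 84). ✓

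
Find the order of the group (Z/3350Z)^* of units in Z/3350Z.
|(Z/3350Z)^*| = 1320

(Z/3350Z)^* consists of the classes a with gcd(a, 3350) = 1, so its order is φ(3350). φ is multiplicative, with φ(p^e) = p^e − p^(e−1). Factorise 3350 = 2 · 5^2 · 67. Then
  φ(3350) = (2 − 1) · (5^2 − 5^1) · (67 − 1) = 1 · 20 · 66 = 1320.
Thus |(Z/3350Z)^*| = 1320.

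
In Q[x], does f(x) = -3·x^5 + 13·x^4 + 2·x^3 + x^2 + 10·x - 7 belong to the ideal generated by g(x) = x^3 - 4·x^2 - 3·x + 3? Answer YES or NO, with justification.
In Q[x] the ideal (g) consists of all multiples of g, so f ∈ (g) iff g | f, i.e. iff the remainder of f on division by g is 0. Divide f by g (g is monic, so eliminate the leading term of the running remainder at each step):
  leading term -3·x^5: subtract (-3·x^2)·g(x) = -3·x^5 + 12·x^4 + 9·x^3 - 9·x^2, leaving x^4 - 7·x^3 + 10·x^2 + 10·x - 7
  leading term x^4: subtract (x)·g(x) = x^4 - 4·x^3 - 3·x^2 + 3·x, leaving -3·x^3 + 13·x^2 + 7·x - 7
  leading term -3·x^3: subtract (-3)·g(x) = -3·x^3 + 12·x^2 + 9·x - 9, leaving x^2 - 2·x + 2
The remainder r(x) = x^2 - 2·x + 2 ≠ 0 (and deg r < deg g), so g ∤ f, i.e. f ∉ (g).

Final answer: NO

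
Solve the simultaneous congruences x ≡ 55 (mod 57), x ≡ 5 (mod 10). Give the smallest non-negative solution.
x ≡ 55 (mod 570); the representative in [0, 570) is 55

The moduli 57, 10 are pairwise coprime, so by the CRT there is a unique solution mod 57·10 = 570.
Solve by successive substitution. Start with x ≡ 55 (mod 57).
  Combine with x ≡ 5 (mod 10): write x = 55 + 57·t and require 55 + 57·t ≡ 5 (mod 10), i.e. 57·t ≡ 5 − 55 ≡ 0 (mod 10). Since 57^(−1) ≡ 3 (mod 10) (57 ≡ 7 (mod 10)), t ≡ 3·0 ≡ 0 (mod 10). So x ≡ 55 + 57·0 = 55 (mod 570).
Unique solution in [0, 570): x = 55.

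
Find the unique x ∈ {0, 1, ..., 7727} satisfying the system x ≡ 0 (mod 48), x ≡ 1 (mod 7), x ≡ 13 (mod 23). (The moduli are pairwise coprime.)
x ≡ 1968 (mod 7728); the representative in [0, 7728) is 1968

The moduli 48, 7, 23 are pairwise coprime, so by the CRT there is a unique solution mod 48·7·23 = 7728.
Solve by successive substitution. Start with x ≡ 0 (mod 48).
  Combine with x ≡ 1 (mod 7): write x = 48·t and require 48·t ≡ 1 (mod 7). Since 48^(−1) ≡ 6 (mod 7) (48 ≡ 6 (mod 7)), t ≡ 6·1 ≡ 6 (mod 7). So x ≡ 48·6 = 288 (mod 336).
  Combine with x ≡ 13 (mod 23): write x = 288 + 336·t and require 288 + 336·t ≡ 13 (mod 23), i.e. 336·t ≡ 13 − 288 ≡ 1 (mod 23). Since 336^(−1) ≡ 5 (mod 23) (336 ≡ 14 (mod 23)), t ≡ 5·1 ≡ 5 (mod 23). So x ≡ 288 + 336·5 = 1968 (mod 7728).
Unique solution in [0, 7728): x = 1968.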